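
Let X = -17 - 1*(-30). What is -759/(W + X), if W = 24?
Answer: -759/37 ≈ -20.514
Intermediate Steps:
X = 13 (X = -17 + 30 = 13)
-759/(W + X) = -759/(24 + 13) = -759/37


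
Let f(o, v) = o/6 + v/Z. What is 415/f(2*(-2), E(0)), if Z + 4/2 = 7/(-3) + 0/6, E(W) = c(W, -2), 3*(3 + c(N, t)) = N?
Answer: 16185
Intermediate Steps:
c(N, t) = -3 + N/3
E(W) = -3 + W/3
Z = -13/3 (Z = -2 + (7/(-3) + 0/6) = -2 + (7*(-1/3) + 0*(1/6)) = -2 + (-7/3 + 0) = -2 - 7/3 = -13/3 ≈ -4.3333)
f(o, v) = -3*v/13 + o/6 (f(o, v) = o/6 + v/(-13/3) = o*(1/6) + v*(-3/13) = o/6 - 3*v/13 = -3*v/13 + o/6)
415/f(2*(-2), E(0)) = 415/(-3*(-3 + (1/3)*0)/13 + (2*(-2))/6) = 415/(-3*(-3 + 0)/13 + (1/6)*(-4)) = 415/(-3/13*(-3) - 2/3) = 415/(9/13 - 2/3) = 415/(1/39) = 415*39 = 16185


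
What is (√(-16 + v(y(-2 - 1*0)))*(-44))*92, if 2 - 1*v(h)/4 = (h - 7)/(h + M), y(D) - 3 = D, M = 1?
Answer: -8096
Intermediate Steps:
y(D) = 3 + D
v(h) = 8 - 4*(-7 + h)/(1 + h) (v(h) = 8 - 4*(h - 7)/(h + 1) = 8 - 4*(-7 + h)/(1 + h))
(√(-16 + v(y(-2 - 1*0)))*(-44))*92 = (√(-16 + 4*(9 + (3 + (-2 - 1*0)))/(1 + (3 + (-2 - 1*0))))*(-44))*92 = (√(-16 + 4*(9 + (3 + (-2 + 0)))/(1 + (3 + (-2 + 0))))*(-44))*92 = (√(-16 + 4*(9 + (3 - 2))/(1 + (3 - 2)))*(-44))*92 = (√(-16 + 4*(9 + 1)/(1 + 1))*(-44))*92 = (√(-16 + 4*10/2)*(-44))*92 = (√(-16 + 4*(½)*10)*(-44))*92 = (√(-16 + 20)*(-44))*92 = (√4*(-44))*92 = (2*(-44))*92 = -88*92 = -8096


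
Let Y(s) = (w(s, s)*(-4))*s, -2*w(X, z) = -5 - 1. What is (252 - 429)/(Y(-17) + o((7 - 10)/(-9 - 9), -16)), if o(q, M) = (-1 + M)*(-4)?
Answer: -177/272 ≈ -0.65073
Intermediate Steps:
o(q, M) = 4 - 4*M
w(X, z) = 3 (w(X, z) = -(-5 - 1)/2 = -½*(-6) = 3)
Y(s) = -12*s (Y(s) = (3*(-4))*s = -12*s)
(252 - 429)/(Y(-17) + o((7 - 10)/(-9 - 9), -16)) = (252 - 429)/(-12*(-17) + (4 - 4*(-16))) = -177/(204 + (4 + 64)) = -177/(204 + 68) = -177/272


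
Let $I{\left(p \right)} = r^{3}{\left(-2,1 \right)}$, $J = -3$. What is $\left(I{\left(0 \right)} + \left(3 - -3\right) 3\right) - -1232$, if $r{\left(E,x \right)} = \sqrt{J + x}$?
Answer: $1250 - 2 i \sqrt{2} \approx 1250.0 - 2.8284 i$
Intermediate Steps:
$r{\left(E,x \right)} = \sqrt{-3 + x}$
$I{\left(p \right)} = - 2 i \sqrt{2}$ ($I{\left(p \right)} = \left(\sqrt{-3 + 1}\right)^{3} = \left(\sqrt{-2}\right)^{3} = \left(i \sqrt{2}\right)^{3} = - 2 i \sqrt{2}$)
$\left(I{\left(0 \right)} + \left(3 - -3\right) 3\right) - -1232 = \left(- 2 i \sqrt{2} + \left(3 - -3\right) 3\right) - -1232 = \left(- 2 i \sqrt{2} + \left(3 + 3\right) 3\right) + 1232 = \left(- 2 i \sqrt{2} + 6 \cdot 3\right) + 1232 = \left(- 2 i \sqrt{2} + 18\right) + 1232 = \left(18 - 2 i \sqrt{2}\right) + 1232 = 1250 - 2 i \sqrt{2}$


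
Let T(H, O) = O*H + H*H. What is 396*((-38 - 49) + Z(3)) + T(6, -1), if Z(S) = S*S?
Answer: -30858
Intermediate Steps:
Z(S) = S**2
T(H, O) = H**2 + H*O (T(H, O) = H*O + H**2 = H**2 + H*O)
396*((-38 - 49) + Z(3)) + T(6, -1) = 396*((-38 - 49) + 3**2) + 6*(6 - 1) = 396*(-87 + 9) + 6*5 = 396*(-78) + 30 = -30888 + 30 = -30858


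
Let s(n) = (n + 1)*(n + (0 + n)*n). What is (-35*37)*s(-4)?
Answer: 46620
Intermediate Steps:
s(n) = (1 + n)*(n + n²) (s(n) = (1 + n)*(n + n*n) = (1 + n)*(n + n²))
(-35*37)*s(-4) = (-35*37)*(-4*(1 + (-4)² + 2*(-4))) = -(-5180)*(1 + 16 - 8) = -(-5180)*9 = -1295*(-36) = 46620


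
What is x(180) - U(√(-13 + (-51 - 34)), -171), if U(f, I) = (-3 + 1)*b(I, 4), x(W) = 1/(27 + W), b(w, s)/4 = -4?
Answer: -6623/207 ≈ -31.995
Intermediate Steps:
b(w, s) = -16 (b(w, s) = 4*(-4) = -16)
U(f, I) = 32 (U(f, I) = (-3 + 1)*(-16) = -2*(-16) = 32)
x(180) - U(√(-13 + (-51 - 34)), -171) = 1/(27 + 180) - 1*32 = 1/207 - 32 = -6623/207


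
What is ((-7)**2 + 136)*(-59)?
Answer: -10915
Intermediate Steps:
((-7)**2 + 136)*(-59) = (49 + 136)*(-59) = 185*(-59) = -10915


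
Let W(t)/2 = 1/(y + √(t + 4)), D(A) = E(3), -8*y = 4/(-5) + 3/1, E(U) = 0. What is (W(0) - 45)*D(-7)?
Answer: 0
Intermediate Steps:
y = -11/40 (y = -(4/(-5) + 3/1)/8 = -(4*(-⅕) + 3*1)/8 = -(-⅘ + 3)/8 = -⅛*11/5 = -11/40 ≈ -0.27500)
D(A) = 0
W(t) = 2/(-11/40 + √(4 + t)) (W(t) = 2/(-11/40 + √(t + 4)) = 2/(-11/40 + √(4 + t)))
(W(0) - 45)*D(-7) = (80/(-11 + 40*√(4 + 0)) - 45)*0 = (80/(-11 + 40*√4) - 45)*0 = (80/(-11 + 40*2) - 45)*0 = (80/(-11 + 80) - 45)*0 = (80/69 - 45)*0 = -3025/69*0 = 0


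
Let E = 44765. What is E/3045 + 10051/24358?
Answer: 1685701/111534 ≈ 15.114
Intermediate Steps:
E/3045 + 10051/24358 = 44765/3045 + 10051/24358 = 44765*(1/3045) + 10051*(1/24358) = 1279/87 + 529/1282 = 1685701/111534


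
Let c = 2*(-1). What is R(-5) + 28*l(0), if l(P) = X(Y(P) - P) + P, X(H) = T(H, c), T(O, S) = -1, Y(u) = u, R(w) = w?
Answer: -33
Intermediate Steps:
c = -2
X(H) = -1
l(P) = -1 + P
R(-5) + 28*l(0) = -5 + 28*(-1 + 0) = -5 + 28*(-1) = -5 - 28 = -33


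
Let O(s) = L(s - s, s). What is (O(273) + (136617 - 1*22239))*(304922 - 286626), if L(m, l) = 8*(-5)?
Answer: 2091928048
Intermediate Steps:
L(m, l) = -40
O(s) = -40
(O(273) + (136617 - 1*22239))*(304922 - 286626) = (-40 + (136617 - 1*22239))*(304922 - 286626) = (-40 + (136617 - 22239))*18296 = (-40 + 114378)*18296 = 114338*18296 = 2091928048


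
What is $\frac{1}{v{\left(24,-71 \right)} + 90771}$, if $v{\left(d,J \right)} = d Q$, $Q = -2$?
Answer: $\frac{1}{90723} \approx 1.1023 \cdot 10^{-5}$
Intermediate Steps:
$v{\left(d,J \right)} = - 2 d$ ($v{\left(d,J \right)} = d \left(-2\right) = - 2 d$)
$\frac{1}{v{\left(24,-71 \right)} + 90771} = \frac{1}{\left(-2\right) 24 + 90771} = \frac{1}{-48 + 90771} = \frac{1}{90723}$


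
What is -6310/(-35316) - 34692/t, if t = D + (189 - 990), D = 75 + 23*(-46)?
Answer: 38638741/1968867 ≈ 19.625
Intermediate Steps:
D = -983 (D = 75 - 1058 = -983)
t = -1784 (t = -983 + (189 - 990) = -983 - 801 = -1784)
-6310/(-35316) - 34692/t = -6310/(-35316) - 34692/(-1784) = -6310*(-1/35316) - 34692*(-1/1784) = 3155/17658 + 8673/446 = 38638741/1968867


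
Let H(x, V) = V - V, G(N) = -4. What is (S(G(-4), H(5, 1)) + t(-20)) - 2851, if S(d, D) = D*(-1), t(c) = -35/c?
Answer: -11397/4 ≈ -2849.3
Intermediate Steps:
H(x, V) = 0
S(d, D) = -D
(S(G(-4), H(5, 1)) + t(-20)) - 2851 = (-1*0 - 35/(-20)) - 2851 = (0 - 35*(-1/20)) - 2851 = (0 + 7/4) - 2851 = 7/4 - 2851 = -11397/4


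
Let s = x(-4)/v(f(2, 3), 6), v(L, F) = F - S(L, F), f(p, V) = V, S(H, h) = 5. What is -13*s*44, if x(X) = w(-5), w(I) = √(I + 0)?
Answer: -572*I*√5 ≈ -1279.0*I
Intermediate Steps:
w(I) = √I
x(X) = I*√5 (x(X) = √(-5) = I*√5)
v(L, F) = -5 + F (v(L, F) = F - 1*5 = F - 5 = -5 + F)
s = I*√5 (s = (I*√5)/(-5 + 6) = (I*√5)/1 = (I*√5)*1 = I*√5 ≈ 2.2361*I)
-13*s*44 = -13*I*√5*44 = -572*I*√5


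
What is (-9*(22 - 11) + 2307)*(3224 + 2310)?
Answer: 12219072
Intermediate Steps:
(-9*(22 - 11) + 2307)*(3224 + 2310) = (-9*11 + 2307)*5534 = (-99 + 2307)*5534 = 2208*5534 = 12219072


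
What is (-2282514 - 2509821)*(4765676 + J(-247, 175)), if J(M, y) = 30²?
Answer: -22843028994960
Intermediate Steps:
J(M, y) = 900
(-2282514 - 2509821)*(4765676 + J(-247, 175)) = (-2282514 - 2509821)*(4765676 + 900) = -4792335*4766576 = -22843028994960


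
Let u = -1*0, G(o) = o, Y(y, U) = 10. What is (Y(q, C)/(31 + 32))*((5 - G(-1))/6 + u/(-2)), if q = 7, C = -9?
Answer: 10/63 ≈ 0.15873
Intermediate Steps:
u = 0
(Y(q, C)/(31 + 32))*((5 - G(-1))/6 + u/(-2)) = (10/(31 + 32))*((5 - 1*(-1))/6 + 0/(-2)) = (10/63)*((5 + 1)*(⅙) + 0*(-½)) = (10*(1/63))*(6*(⅙) + 0) = 10*(1 + 0)/63 = (10/63)*1 = 10/63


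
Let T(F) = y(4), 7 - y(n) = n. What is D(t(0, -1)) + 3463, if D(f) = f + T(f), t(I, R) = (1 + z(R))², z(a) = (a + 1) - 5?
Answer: 3482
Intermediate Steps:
y(n) = 7 - n
T(F) = 3 (T(F) = 7 - 1*4 = 7 - 4 = 3)
z(a) = -4 + a (z(a) = (1 + a) - 5 = -4 + a)
t(I, R) = (-3 + R)² (t(I, R) = (1 + (-4 + R))² = (-3 + R)²)
D(f) = 3 + f (D(f) = f + 3 = 3 + f)
D(t(0, -1)) + 3463 = (3 + (-3 - 1)²) + 3463 = (3 + (-4)²) + 3463 = (3 + 16) + 3463 = 19 + 3463 = 3482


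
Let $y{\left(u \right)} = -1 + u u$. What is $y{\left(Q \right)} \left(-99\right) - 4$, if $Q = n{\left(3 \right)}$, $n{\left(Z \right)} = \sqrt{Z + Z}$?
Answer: $-499$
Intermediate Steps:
$n{\left(Z \right)} = \sqrt{2} \sqrt{Z}$ ($n{\left(Z \right)} = \sqrt{2 Z} = \sqrt{2} \sqrt{Z}$)
$Q = \sqrt{6}$ ($Q = \sqrt{2} \sqrt{3} = \sqrt{6} \approx 2.4495$)
$y{\left(u \right)} = -1 + u^{2}$
$y{\left(Q \right)} \left(-99\right) - 4 = \left(-1 + \left(\sqrt{6}\right)^{2}\right) \left(-99\right) - 4 = \left(-1 + 6\right) \left(-99\right) - 4 = 5 \left(-99\right) - 4 = -495 - 4 = -499$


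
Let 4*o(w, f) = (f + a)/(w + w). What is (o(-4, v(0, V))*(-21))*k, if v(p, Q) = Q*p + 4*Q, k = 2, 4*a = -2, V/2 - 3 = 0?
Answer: 987/32 ≈ 30.844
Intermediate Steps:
V = 6 (V = 6 + 2*0 = 6 + 0 = 6)
a = -½ (a = (¼)*(-2) = -½ ≈ -0.50000)
v(p, Q) = 4*Q + Q*p
o(w, f) = (-½ + f)/(8*w) (o(w, f) = ((f - ½)/(w + w))/4 = ((-½ + f)/((2*w)))/4 = ((-½ + f)*(1/(2*w)))/4 = ((-½ + f)/(2*w))/4 = (-½ + f)/(8*w))
(o(-4, v(0, V))*(-21))*k = (((1/16)*(-1 + 2*(6*(4 + 0)))/(-4))*(-21))*2 = (((1/16)*(-¼)*(-1 + 2*(6*4)))*(-21))*2 = (((1/16)*(-¼)*(-1 + 2*24))*(-21))*2 = (((1/16)*(-¼)*(-1 + 48))*(-21))*2 = (((1/16)*(-¼)*47)*(-21))*2 = -47/64*(-21)*2 = (987/64)*2 = 987/32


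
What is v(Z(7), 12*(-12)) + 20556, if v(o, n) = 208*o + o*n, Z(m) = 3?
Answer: 20748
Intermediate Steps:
v(o, n) = 208*o + n*o
v(Z(7), 12*(-12)) + 20556 = 3*(208 + 12*(-12)) + 20556 = 3*(208 - 144) + 20556 = 3*64 + 20556 = 192 + 20556 = 20748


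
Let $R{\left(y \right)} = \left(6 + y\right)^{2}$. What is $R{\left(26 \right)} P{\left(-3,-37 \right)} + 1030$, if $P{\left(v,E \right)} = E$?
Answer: $-36858$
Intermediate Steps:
$R{\left(26 \right)} P{\left(-3,-37 \right)} + 1030 = \left(6 + 26\right)^{2} \left(-37\right) + 1030 = 32^{2} \left(-37\right) + 1030 = 1024 \left(-37\right) + 1030 = -37888 + 1030 = -36858$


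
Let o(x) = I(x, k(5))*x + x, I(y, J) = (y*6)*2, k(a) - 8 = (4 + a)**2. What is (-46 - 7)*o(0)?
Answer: 0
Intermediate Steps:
k(a) = 8 + (4 + a)**2
I(y, J) = 12*y (I(y, J) = (6*y)*2 = 12*y)
o(x) = x + 12*x**2 (o(x) = (12*x)*x + x = 12*x**2 + x = x + 12*x**2)
(-46 - 7)*o(0) = (-46 - 7)*(0*(1 + 12*0)) = -0*(1 + 0) = -0 = -53*0 = 0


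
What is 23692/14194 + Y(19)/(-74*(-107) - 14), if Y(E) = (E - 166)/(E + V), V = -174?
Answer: 14513814779/8694676640 ≈ 1.6693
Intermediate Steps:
Y(E) = (-166 + E)/(-174 + E) (Y(E) = (E - 166)/(E - 174) = (-166 + E)/(-174 + E))
23692/14194 + Y(19)/(-74*(-107) - 14) = 23692/14194 + ((-166 + 19)/(-174 + 19))/(-74*(-107) - 14) = 23692*(1/14194) + (-147/(-155))/(7918 - 14) = 11846/7097 - 1/155*(-147)/7904 = 11846/7097 + (147/155)*(1/7904) = 11846/7097 + 147/1225120 = 14513814779/8694676640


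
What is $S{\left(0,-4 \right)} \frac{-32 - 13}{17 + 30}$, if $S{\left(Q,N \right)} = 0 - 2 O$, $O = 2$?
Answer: $\frac{180}{47} \approx 3.8298$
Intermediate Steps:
$S{\left(Q,N \right)} = -4$ ($S{\left(Q,N \right)} = 0 - 4 = -4$)
$S{\left(0,-4 \right)} \frac{-32 - 13}{17 + 30} = - 4 \frac{-32 - 13}{17 + 30} = - 4 \left(- \frac{45}{47}\right) = - 4 \left(\left(-45\right) \frac{1}{47}\right) = \left(-4\right) \left(- \frac{45}{47}\right) = \frac{180}{47}$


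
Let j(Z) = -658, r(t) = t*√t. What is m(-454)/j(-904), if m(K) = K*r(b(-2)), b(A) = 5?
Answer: 1135*√5/329 ≈ 7.7141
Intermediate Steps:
r(t) = t^(3/2)
m(K) = 5*K*√5 (m(K) = K*5^(3/2) = K*(5*√5) = 5*K*√5)
m(-454)/j(-904) = (5*(-454)*√5)/(-658) = -2270*√5*(-1/658) = 1135*√5/329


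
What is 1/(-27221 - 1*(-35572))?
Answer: 1/8351 ≈ 0.00011975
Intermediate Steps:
1/(-27221 - 1*(-35572)) = 1/(-27221 + 35572) = 1/8351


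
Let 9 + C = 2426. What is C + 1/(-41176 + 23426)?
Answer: 42901749/17750 ≈ 2417.0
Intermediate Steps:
C = 2417 (C = -9 + 2426 = 2417)
C + 1/(-41176 + 23426) = 2417 + 1/(-41176 + 23426) = 2417 + 1/(-17750) = 2417 - 1/17750 = 42901749/17750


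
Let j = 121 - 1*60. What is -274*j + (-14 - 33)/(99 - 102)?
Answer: -50095/3 ≈ -16698.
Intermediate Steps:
j = 61 (j = 121 - 60 = 61)
-274*j + (-14 - 33)/(99 - 102) = -274*61 + (-14 - 33)/(99 - 102) = -16714 - 47/(-3) = -16714 - 47*(-⅓) = -16714 + 47/3 = -50095/3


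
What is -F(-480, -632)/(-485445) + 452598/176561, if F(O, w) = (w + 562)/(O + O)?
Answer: 21092299102487/8228222845920 ≈ 2.5634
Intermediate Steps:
F(O, w) = (562 + w)/(2*O) (F(O, w) = (562 + w)/((2*O)) = (562 + w)*(1/(2*O)) = (562 + w)/(2*O))
-F(-480, -632)/(-485445) + 452598/176561 = -(562 - 632)/(2*(-480))/(-485445) + 452598/176561 = -(-1)*(-70)/(2*480)*(-1/485445) + 452598*(1/176561) = -1*7/96*(-1/485445) + 452598/176561 = -7/96*(-1/485445) + 452598/176561 = 7/46602720 + 452598/176561 = 21092299102487/8228222845920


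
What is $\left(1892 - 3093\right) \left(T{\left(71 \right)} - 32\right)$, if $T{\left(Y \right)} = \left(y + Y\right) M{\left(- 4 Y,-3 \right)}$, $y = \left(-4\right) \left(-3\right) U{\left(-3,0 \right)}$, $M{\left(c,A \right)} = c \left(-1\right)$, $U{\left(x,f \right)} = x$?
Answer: $-11899508$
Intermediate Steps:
$M{\left(c,A \right)} = - c$
$y = -36$ ($y = \left(-4\right) \left(-3\right) \left(-3\right) = 12 \left(-3\right) = -36$)
$T{\left(Y \right)} = 4 Y \left(-36 + Y\right)$ ($T{\left(Y \right)} = \left(-36 + Y\right) \left(- \left(-4\right) Y\right) = \left(-36 + Y\right) 4 Y = 4 Y \left(-36 + Y\right)$)
$\left(1892 - 3093\right) \left(T{\left(71 \right)} - 32\right) = \left(1892 - 3093\right) \left(4 \cdot 71 \left(-36 + 71\right) - 32\right) = - 1201 \left(4 \cdot 71 \cdot 35 - 32\right) = - 1201 \left(9940 - 32\right) = \left(-1201\right) 9908 = -11899508$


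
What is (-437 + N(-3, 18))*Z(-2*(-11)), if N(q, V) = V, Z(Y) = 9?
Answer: -3771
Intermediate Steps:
(-437 + N(-3, 18))*Z(-2*(-11)) = (-437 + 18)*9 = -419*9 = -3771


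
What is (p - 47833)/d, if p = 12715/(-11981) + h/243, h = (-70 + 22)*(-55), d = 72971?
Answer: -46410547648/70815509631 ≈ -0.65537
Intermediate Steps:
h = 2640 (h = -48*(-55) = 2640)
p = 9513365/970461 (p = 12715/(-11981) + 2640/243 = 12715*(-1/11981) + 2640*(1/243) = -12715/11981 + 880/81 = 9513365/970461 ≈ 9.8029)
(p - 47833)/d = (9513365/970461 - 47833)/72971 = -46410547648/970461*1/72971 = -46410547648/70815509631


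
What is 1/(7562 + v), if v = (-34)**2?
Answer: 1/8718 ≈ 0.00011471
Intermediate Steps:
v = 1156
1/(7562 + v) = 1/(7562 + 1156) = 1/8718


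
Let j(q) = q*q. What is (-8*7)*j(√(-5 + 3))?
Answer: 112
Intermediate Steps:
j(q) = q²
(-8*7)*j(√(-5 + 3)) = (-8*7)*(√(-5 + 3))² = -56*(√(-2))² = -56*(I*√2)² = -56*(-2) = 112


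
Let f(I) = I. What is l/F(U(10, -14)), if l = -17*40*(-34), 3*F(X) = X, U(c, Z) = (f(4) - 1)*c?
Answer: 2312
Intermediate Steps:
U(c, Z) = 3*c (U(c, Z) = (4 - 1)*c = 3*c)
F(X) = X/3
l = 23120 (l = -680*(-34) = 23120)
l/F(U(10, -14)) = 23120/(((3*10)/3)) = 23120/(((1/3)*30)) = 23120/10 = 23120*(1/10) = 2312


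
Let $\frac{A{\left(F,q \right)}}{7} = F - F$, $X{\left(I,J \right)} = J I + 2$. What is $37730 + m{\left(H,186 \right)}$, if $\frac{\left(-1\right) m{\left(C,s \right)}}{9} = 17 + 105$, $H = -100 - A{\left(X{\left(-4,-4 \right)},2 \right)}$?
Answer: $36632$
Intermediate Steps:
$X{\left(I,J \right)} = 2 + I J$ ($X{\left(I,J \right)} = I J + 2 = 2 + I J$)
$A{\left(F,q \right)} = 0$ ($A{\left(F,q \right)} = 7 \left(F - F\right) = 7 \cdot 0 = 0$)
$H = -100$ ($H = -100 - 0 = -100 + 0 = -100$)
$m{\left(C,s \right)} = -1098$ ($m{\left(C,s \right)} = - 9 \left(17 + 105\right) = \left(-9\right) 122 = -1098$)
$37730 + m{\left(H,186 \right)} = 37730 - 1098 = 36632$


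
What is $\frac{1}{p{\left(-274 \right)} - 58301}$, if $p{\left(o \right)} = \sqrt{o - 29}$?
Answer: $- \frac{58301}{3399006904} - \frac{i \sqrt{303}}{3399006904} \approx -1.7152 \cdot 10^{-5} - 5.1212 \cdot 10^{-9} i$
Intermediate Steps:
$p{\left(o \right)} = \sqrt{-29 + o}$
$\frac{1}{p{\left(-274 \right)} - 58301} = \frac{1}{\sqrt{-29 - 274} - 58301} = \frac{1}{\sqrt{-303} - 58301} = \frac{1}{i \sqrt{303} - 58301} = \frac{1}{-58301 + i \sqrt{303}}$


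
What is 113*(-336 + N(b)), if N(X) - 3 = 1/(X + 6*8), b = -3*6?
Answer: -1128757/30 ≈ -37625.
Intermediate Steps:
b = -18
N(X) = 3 + 1/(48 + X) (N(X) = 3 + 1/(X + 6*8) = 3 + 1/(X + 48) = 3 + 1/(48 + X))
113*(-336 + N(b)) = 113*(-336 + (145 + 3*(-18))/(48 - 18)) = 113*(-336 + (145 - 54)/30) = 113*(-336 + (1/30)*91) = 113*(-336 + 91/30) = 113*(-9989/30) = -1128757/30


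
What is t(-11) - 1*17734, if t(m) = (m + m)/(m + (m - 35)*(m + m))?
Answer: -1613796/91 ≈ -17734.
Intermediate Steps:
t(m) = 2*m/(m + 2*m*(-35 + m)) (t(m) = (2*m)/(m + (-35 + m)*(2*m)) = (2*m)/(m + 2*m*(-35 + m)) = 2*m/(m + 2*m*(-35 + m)))
t(-11) - 1*17734 = 2/(-69 + 2*(-11)) - 1*17734 = 2/(-69 - 22) - 17734 = 2/(-91) - 17734 = 2*(-1/91) - 17734 = -2/91 - 17734 = -1613796/91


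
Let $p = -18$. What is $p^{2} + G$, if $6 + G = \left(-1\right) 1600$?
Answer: $-1282$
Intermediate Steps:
$G = -1606$ ($G = -6 - 1600 = -1606$)
$p^{2} + G = \left(-18\right)^{2} - 1606 = 324 - 1606 = -1282$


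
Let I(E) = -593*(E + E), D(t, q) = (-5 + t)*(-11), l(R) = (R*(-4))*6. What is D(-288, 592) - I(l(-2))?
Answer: 60151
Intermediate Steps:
l(R) = -24*R (l(R) = -4*R*6 = -24*R)
D(t, q) = 55 - 11*t
I(E) = -1186*E
D(-288, 592) - I(l(-2)) = (55 - 11*(-288)) - (-1186)*(-24*(-2)) = (55 + 3168) - (-1186)*48 = 3223 - 1*(-56928) = 3223 + 56928 = 60151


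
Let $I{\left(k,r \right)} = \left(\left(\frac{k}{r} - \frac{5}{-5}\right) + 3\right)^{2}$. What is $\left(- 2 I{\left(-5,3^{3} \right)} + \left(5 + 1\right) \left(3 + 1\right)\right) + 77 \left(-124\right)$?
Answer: $- \frac{6964214}{729} \approx -9553.1$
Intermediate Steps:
$I{\left(k,r \right)} = \left(4 + \frac{k}{r}\right)^{2}$ ($I{\left(k,r \right)} = \left(\left(\frac{k}{r} - -1\right) + 3\right)^{2} = \left(\left(\frac{k}{r} + 1\right) + 3\right)^{2} = \left(\left(1 + \frac{k}{r}\right) + 3\right)^{2} = \left(4 + \frac{k}{r}\right)^{2}$)
$\left(- 2 I{\left(-5,3^{3} \right)} + \left(5 + 1\right) \left(3 + 1\right)\right) + 77 \left(-124\right) = \left(- 2 \frac{\left(-5 + 4 \cdot 3^{3}\right)^{2}}{729} + \left(5 + 1\right) \left(3 + 1\right)\right) + 77 \left(-124\right) = \left(- 2 \frac{\left(-5 + 4 \cdot 27\right)^{2}}{729} + 6 \cdot 4\right) - 9548 = \left(- 2 \frac{\left(-5 + 108\right)^{2}}{729} + 24\right) - 9548 = \left(- 2 \frac{103^{2}}{729} + 24\right) - 9548 = \left(- 2 \cdot \frac{1}{729} \cdot 10609 + 24\right) - 9548 = \left(\left(-2\right) \frac{10609}{729} + 24\right) - 9548 = \left(- \frac{21218}{729} + 24\right) - 9548 = - \frac{3722}{729} - 9548 = - \frac{6964214}{729}$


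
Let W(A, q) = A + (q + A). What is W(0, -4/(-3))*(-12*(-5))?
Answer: 80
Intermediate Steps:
W(A, q) = q + 2*A (W(A, q) = A + (A + q) = q + 2*A)
W(0, -4/(-3))*(-12*(-5)) = (-4/(-3) + 2*0)*(-12*(-5)) = (-4*(-⅓) + 0)*60 = (4/3 + 0)*60 = (4/3)*60 = 80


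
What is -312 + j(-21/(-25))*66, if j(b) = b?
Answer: -6414/25 ≈ -256.56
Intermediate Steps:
-312 + j(-21/(-25))*66 = -312 - 21/(-25)*66 = -312 - 21*(-1/25)*66 = -312 + (21/25)*66 = -312 + 1386/25 = -6414/25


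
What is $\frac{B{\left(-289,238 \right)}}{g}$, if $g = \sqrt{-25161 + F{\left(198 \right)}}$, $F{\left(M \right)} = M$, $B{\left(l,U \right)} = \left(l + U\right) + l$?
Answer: $\frac{340 i \sqrt{24963}}{24963} \approx 2.1519 i$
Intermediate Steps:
$B{\left(l,U \right)} = U + 2 l$ ($B{\left(l,U \right)} = \left(U + l\right) + l = U + 2 l$)
$g = i \sqrt{24963}$ ($g = \sqrt{-25161 + 198} = \sqrt{-24963} = i \sqrt{24963} \approx 158.0 i$)
$\frac{B{\left(-289,238 \right)}}{g} = \frac{238 + 2 \left(-289\right)}{i \sqrt{24963}} = \left(238 - 578\right) \left(- \frac{i \sqrt{24963}}{24963}\right) = - 340 \left(- \frac{i \sqrt{24963}}{24963}\right) = \frac{340 i \sqrt{24963}}{24963}$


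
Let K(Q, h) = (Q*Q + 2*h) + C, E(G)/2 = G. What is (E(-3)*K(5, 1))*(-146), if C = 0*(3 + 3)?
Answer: 23652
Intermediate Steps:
C = 0 (C = 0*6 = 0)
E(G) = 2*G
K(Q, h) = Q² + 2*h (K(Q, h) = (Q*Q + 2*h) + 0 = (Q² + 2*h) + 0 = Q² + 2*h)
(E(-3)*K(5, 1))*(-146) = ((2*(-3))*(5² + 2*1))*(-146) = -6*(25 + 2)*(-146) = -6*27*(-146) = -162*(-146) = 23652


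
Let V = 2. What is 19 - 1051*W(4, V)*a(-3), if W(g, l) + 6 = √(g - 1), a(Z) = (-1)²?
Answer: 6325 - 1051*√3 ≈ 4504.6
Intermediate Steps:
a(Z) = 1
W(g, l) = -6 + √(-1 + g) (W(g, l) = -6 + √(g - 1) = -6 + √(-1 + g))
19 - 1051*W(4, V)*a(-3) = 19 - 1051*(-6 + √(-1 + 4)) = 19 - 1051*(-6 + √3) = 19 + (6306 - 1051*√3) = 6325 - 1051*√3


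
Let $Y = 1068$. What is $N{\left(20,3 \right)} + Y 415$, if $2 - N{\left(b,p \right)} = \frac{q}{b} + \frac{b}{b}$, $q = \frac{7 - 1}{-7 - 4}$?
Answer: $\frac{48754313}{110} \approx 4.4322 \cdot 10^{5}$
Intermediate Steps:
$q = - \frac{6}{11}$ ($q = \frac{6}{-11} = 6 \left(- \frac{1}{11}\right) = - \frac{6}{11} \approx -0.54545$)
$N{\left(b,p \right)} = 1 + \frac{6}{11 b}$ ($N{\left(b,p \right)} = 2 - \left(- \frac{6}{11 b} + \frac{b}{b}\right) = 2 - \left(- \frac{6}{11 b} + 1\right) = 2 - \left(1 - \frac{6}{11 b}\right) = 1 + \frac{6}{11 b}$)
$N{\left(20,3 \right)} + Y 415 = \frac{\frac{6}{11} + 20}{20} + 1068 \cdot 415 = \frac{1}{20} \cdot \frac{226}{11} + 443220 = \frac{113}{110} + 443220 = \frac{48754313}{110}$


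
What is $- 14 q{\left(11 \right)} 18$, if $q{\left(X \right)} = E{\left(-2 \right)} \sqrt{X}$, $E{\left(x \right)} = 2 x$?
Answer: $1008 \sqrt{11} \approx 3343.2$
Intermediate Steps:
$q{\left(X \right)} = - 4 \sqrt{X}$ ($q{\left(X \right)} = 2 \left(-2\right) \sqrt{X} = - 4 \sqrt{X}$)
$- 14 q{\left(11 \right)} 18 = - 14 \left(- 4 \sqrt{11}\right) 18 = 56 \sqrt{11} \cdot 18 = 1008 \sqrt{11}$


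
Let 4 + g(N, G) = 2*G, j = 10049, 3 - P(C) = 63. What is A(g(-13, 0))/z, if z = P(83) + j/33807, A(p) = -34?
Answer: 1149438/2018371 ≈ 0.56949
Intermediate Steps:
P(C) = -60 (P(C) = 3 - 1*63 = 3 - 63 = -60)
g(N, G) = -4 + 2*G
z = -2018371/33807 (z = -60 + 10049/33807 = -2018371/33807 ≈ -59.703)
A(g(-13, 0))/z = -34/(-2018371/33807) = -34*(-33807/2018371) = 1149438/2018371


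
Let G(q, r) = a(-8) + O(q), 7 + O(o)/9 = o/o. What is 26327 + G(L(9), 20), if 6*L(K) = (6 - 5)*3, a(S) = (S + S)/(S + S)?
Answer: 26274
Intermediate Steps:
O(o) = -54 (O(o) = -63 + 9*(o/o) = -63 + 9*1 = -63 + 9 = -54)
a(S) = 1 (a(S) = (2*S)/((2*S)) = (2*S)*(1/(2*S)) = 1)
L(K) = ½ (L(K) = ((6 - 5)*3)/6 = (1*3)/6 = (⅙)*3 = ½)
G(q, r) = -53 (G(q, r) = 1 - 54 = -53)
26327 + G(L(9), 20) = 26327 - 53 = 26274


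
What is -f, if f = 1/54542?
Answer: -1/54542 ≈ -1.8334e-5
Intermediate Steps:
f = 1/54542 ≈ 1.8334e-5
-f = -1*1/54542 = -1/54542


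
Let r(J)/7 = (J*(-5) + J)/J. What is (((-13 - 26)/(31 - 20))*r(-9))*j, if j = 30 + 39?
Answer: 75348/11 ≈ 6849.8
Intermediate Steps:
j = 69
r(J) = -28 (r(J) = 7*((J*(-5) + J)/J) = 7*((-5*J + J)/J) = 7*((-4*J)/J) = 7*(-4) = -28)
(((-13 - 26)/(31 - 20))*r(-9))*j = (((-13 - 26)/(31 - 20))*(-28))*69 = (-39/11*(-28))*69 = (-39*1/11*(-28))*69 = -39/11*(-28)*69 = (1092/11)*69 = 75348/11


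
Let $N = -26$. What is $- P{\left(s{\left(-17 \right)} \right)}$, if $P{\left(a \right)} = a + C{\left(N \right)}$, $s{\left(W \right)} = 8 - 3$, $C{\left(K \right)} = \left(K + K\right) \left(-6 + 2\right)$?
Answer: $-213$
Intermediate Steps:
$C{\left(K \right)} = - 8 K$ ($C{\left(K \right)} = 2 K \left(-4\right) = - 8 K$)
$s{\left(W \right)} = 5$ ($s{\left(W \right)} = 8 - 3 = 5$)
$P{\left(a \right)} = 208 + a$ ($P{\left(a \right)} = a - -208 = a + 208 = 208 + a$)
$- P{\left(s{\left(-17 \right)} \right)} = - (208 + 5) = \left(-1\right) 213 = -213$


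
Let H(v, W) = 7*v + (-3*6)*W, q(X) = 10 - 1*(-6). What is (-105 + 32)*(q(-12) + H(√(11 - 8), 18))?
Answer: 22484 - 511*√3 ≈ 21599.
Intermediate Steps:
q(X) = 16 (q(X) = 10 + 6 = 16)
H(v, W) = -18*W + 7*v (H(v, W) = 7*v - 18*W = -18*W + 7*v)
(-105 + 32)*(q(-12) + H(√(11 - 8), 18)) = (-105 + 32)*(16 + (-18*18 + 7*√(11 - 8))) = -73*(16 + (-324 + 7*√3)) = -73*(-308 + 7*√3) = 22484 - 511*√3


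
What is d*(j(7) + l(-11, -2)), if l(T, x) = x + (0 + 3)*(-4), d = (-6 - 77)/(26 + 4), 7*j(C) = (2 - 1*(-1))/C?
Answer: 56689/1470 ≈ 38.564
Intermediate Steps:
j(C) = 3/(7*C) (j(C) = ((2 - 1*(-1))/C)/7 = ((2 + 1)/C)/7 = (3/C)/7 = 3/(7*C))
d = -83/30 ≈ -2.7667
l(T, x) = -12 + x (l(T, x) = x + 3*(-4) = x - 12 = -12 + x)
d*(j(7) + l(-11, -2)) = -83*((3/7)/7 + (-12 - 2))/30 = -83*((3/7)*(⅐) - 14)/30 = -83*(3/49 - 14)/30 = -83/30*(-683/49) = 56689/1470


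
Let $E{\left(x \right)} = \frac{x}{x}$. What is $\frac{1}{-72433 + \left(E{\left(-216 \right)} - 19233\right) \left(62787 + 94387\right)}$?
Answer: $- \frac{1}{3022842801} \approx -3.3081 \cdot 10^{-10}$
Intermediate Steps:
$E{\left(x \right)} = 1$
$\frac{1}{-72433 + \left(E{\left(-216 \right)} - 19233\right) \left(62787 + 94387\right)} = \frac{1}{-72433 + \left(1 - 19233\right) \left(62787 + 94387\right)} = \frac{1}{-72433 - 3022770368} = \frac{1}{-3022842801} = - \frac{1}{3022842801}$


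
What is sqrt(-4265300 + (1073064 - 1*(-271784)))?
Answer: 2*I*sqrt(730113) ≈ 1708.9*I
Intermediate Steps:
sqrt(-4265300 + (1073064 - 1*(-271784))) = sqrt(-4265300 + (1073064 + 271784)) = sqrt(-4265300 + 1344848) = sqrt(-2920452) = 2*I*sqrt(730113)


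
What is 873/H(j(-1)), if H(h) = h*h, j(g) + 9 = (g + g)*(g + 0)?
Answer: 873/49 ≈ 17.816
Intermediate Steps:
j(g) = -9 + 2*g**2 (j(g) = -9 + (g + g)*(g + 0) = -9 + (2*g)*g = -9 + 2*g**2)
H(h) = h**2
873/H(j(-1)) = 873/((-9 + 2*(-1)**2)**2) = 873/((-9 + 2*1)**2) = 873/((-9 + 2)**2) = 873/((-7)**2) = 873/49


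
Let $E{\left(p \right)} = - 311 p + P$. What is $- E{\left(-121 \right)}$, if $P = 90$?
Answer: $-37721$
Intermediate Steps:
$E{\left(p \right)} = 90 - 311 p$ ($E{\left(p \right)} = - 311 p + 90 = 90 - 311 p$)
$- E{\left(-121 \right)} = - (90 - -37631) = - (90 + 37631) = \left(-1\right) 37721 = -37721$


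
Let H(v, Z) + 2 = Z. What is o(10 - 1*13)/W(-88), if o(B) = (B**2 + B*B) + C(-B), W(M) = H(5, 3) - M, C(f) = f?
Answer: 21/89 ≈ 0.23595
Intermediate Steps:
H(v, Z) = -2 + Z
W(M) = 1 - M (W(M) = (-2 + 3) - M = 1 - M)
o(B) = -B + 2*B**2 (o(B) = (B**2 + B*B) - B = (B**2 + B**2) - B = 2*B**2 - B = -B + 2*B**2)
o(10 - 1*13)/W(-88) = ((10 - 1*13)*(-1 + 2*(10 - 1*13)))/(1 - 1*(-88)) = ((10 - 13)*(-1 + 2*(10 - 13)))/(1 + 88) = -3*(-1 + 2*(-3))/89 = -3*(-1 - 6)*(1/89) = -3*(-7)*(1/89) = 21*(1/89) = 21/89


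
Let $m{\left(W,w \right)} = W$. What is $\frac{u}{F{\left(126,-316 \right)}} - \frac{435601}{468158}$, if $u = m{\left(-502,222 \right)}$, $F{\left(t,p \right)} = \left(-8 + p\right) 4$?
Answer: $- \frac{82380895}{151683192} \approx -0.54311$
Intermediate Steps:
$F{\left(t,p \right)} = -32 + 4 p$
$u = -502$
$\frac{u}{F{\left(126,-316 \right)}} - \frac{435601}{468158} = - \frac{502}{-32 + 4 \left(-316\right)} - \frac{435601}{468158} = - \frac{502}{-32 - 1264} - \frac{435601}{468158} = - \frac{502}{-1296} - \frac{435601}{468158} = \left(-502\right) \left(- \frac{1}{1296}\right) - \frac{435601}{468158} = \frac{251}{648} - \frac{435601}{468158} = - \frac{82380895}{151683192}$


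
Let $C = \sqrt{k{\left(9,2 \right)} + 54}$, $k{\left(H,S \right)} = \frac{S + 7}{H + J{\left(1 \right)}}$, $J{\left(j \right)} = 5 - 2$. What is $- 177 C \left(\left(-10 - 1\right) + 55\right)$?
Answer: $- 3894 \sqrt{219} \approx -57626.0$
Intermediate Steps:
$J{\left(j \right)} = 3$
$k{\left(H,S \right)} = \frac{7 + S}{3 + H}$ ($k{\left(H,S \right)} = \frac{S + 7}{H + 3} = \frac{7 + S}{3 + H}$)
$C = \frac{\sqrt{219}}{2}$ ($C = \sqrt{\frac{7 + 2}{3 + 9} + 54} = \sqrt{\frac{1}{12} \cdot 9 + 54} = \sqrt{\frac{3}{4} + 54} = \sqrt{\frac{219}{4}} = \frac{\sqrt{219}}{2} \approx 7.3993$)
$- 177 C \left(\left(-10 - 1\right) + 55\right) = - 177 \frac{\sqrt{219}}{2} \left(\left(-10 - 1\right) + 55\right) = - \frac{177 \sqrt{219}}{2} \left(-11 + 55\right) = - \frac{177 \sqrt{219}}{2} \cdot 44 = - 3894 \sqrt{219}$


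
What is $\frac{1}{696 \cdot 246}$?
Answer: $\frac{1}{171216} \approx 5.8406 \cdot 10^{-6}$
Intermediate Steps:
$\frac{1}{696 \cdot 246} = \frac{1}{696} \cdot \frac{1}{246} = \frac{1}{171216}$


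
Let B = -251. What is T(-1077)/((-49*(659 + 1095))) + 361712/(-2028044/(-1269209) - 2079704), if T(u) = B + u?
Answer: -345686824967348/2181356590053683 ≈ -0.15847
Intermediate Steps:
T(u) = -251 + u
T(-1077)/((-49*(659 + 1095))) + 361712/(-2028044/(-1269209) - 2079704) = (-251 - 1077)/((-49*(659 + 1095))) + 361712/(-2028044/(-1269209) - 2079704) = -1328/((-49*1754)) + 361712/(-2028044*(-1/1269209) - 2079704) = -1328/(-85946) + 361712/(2028044/1269209 - 2079704) = -1328*(-1/85946) + 361712/(-2639577006092/1269209) = 664/42973 + 361712*(-1269209/2639577006092) = 664/42973 - 8828617804/50761096271 = -345686824967348/2181356590053683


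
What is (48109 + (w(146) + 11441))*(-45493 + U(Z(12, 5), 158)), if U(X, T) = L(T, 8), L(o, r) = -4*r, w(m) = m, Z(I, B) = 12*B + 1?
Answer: -2717660400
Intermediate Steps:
Z(I, B) = 1 + 12*B
U(X, T) = -32 (U(X, T) = -4*8 = -32)
(48109 + (w(146) + 11441))*(-45493 + U(Z(12, 5), 158)) = (48109 + (146 + 11441))*(-45493 - 32) = (48109 + 11587)*(-45525) = 59696*(-45525) = -2717660400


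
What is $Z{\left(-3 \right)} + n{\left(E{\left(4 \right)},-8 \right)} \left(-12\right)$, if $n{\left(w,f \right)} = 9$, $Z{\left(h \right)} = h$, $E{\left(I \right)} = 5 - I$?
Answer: $-111$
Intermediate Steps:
$Z{\left(-3 \right)} + n{\left(E{\left(4 \right)},-8 \right)} \left(-12\right) = -3 + 9 \left(-12\right) = -3 - 108 = -111$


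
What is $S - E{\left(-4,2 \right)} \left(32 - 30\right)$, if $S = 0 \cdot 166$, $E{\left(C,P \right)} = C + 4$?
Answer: $0$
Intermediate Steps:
$E{\left(C,P \right)} = 4 + C$
$S = 0$
$S - E{\left(-4,2 \right)} \left(32 - 30\right) = 0 - \left(4 - 4\right) \left(32 - 30\right) = 0 - 0 \cdot 2 = 0 - 0 = 0 + 0 = 0$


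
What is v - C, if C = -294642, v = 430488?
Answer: 725130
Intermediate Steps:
v - C = 430488 - 1*(-294642) = 430488 + 294642 = 725130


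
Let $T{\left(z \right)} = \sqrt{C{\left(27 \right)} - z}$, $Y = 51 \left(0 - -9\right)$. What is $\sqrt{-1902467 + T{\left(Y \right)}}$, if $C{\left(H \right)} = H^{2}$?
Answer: $\sqrt{-1902467 + 3 \sqrt{30}} \approx 1379.3 i$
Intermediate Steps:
$Y = 459$ ($Y = 51 \left(0 + 9\right) = 51 \cdot 9 = 459$)
$T{\left(z \right)} = \sqrt{729 - z}$ ($T{\left(z \right)} = \sqrt{27^{2} - z} = \sqrt{729 - z}$)
$\sqrt{-1902467 + T{\left(Y \right)}} = \sqrt{-1902467 + \sqrt{729 - 459}} = \sqrt{-1902467 + \sqrt{270}} = \sqrt{-1902467 + 3 \sqrt{30}}$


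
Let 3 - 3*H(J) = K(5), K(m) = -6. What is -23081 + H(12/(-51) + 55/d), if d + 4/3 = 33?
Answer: -23078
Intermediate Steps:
d = 95/3 (d = -4/3 + 33 = 95/3 ≈ 31.667)
H(J) = 3 (H(J) = 1 - 1/3*(-6) = 1 + 2 = 3)
-23081 + H(12/(-51) + 55/d) = -23081 + 3 = -23078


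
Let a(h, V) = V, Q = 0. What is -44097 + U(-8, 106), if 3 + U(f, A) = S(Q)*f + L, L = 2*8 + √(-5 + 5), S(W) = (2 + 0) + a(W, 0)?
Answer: -44100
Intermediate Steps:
S(W) = 2 (S(W) = (2 + 0) + 0 = 2 + 0 = 2)
L = 16 (L = 16 + √0 = 16 + 0 = 16)
U(f, A) = 13 + 2*f (U(f, A) = -3 + (2*f + 16) = -3 + (16 + 2*f) = 13 + 2*f)
-44097 + U(-8, 106) = -44097 + (13 + 2*(-8)) = -44097 + (13 - 16) = -44097 - 3 = -44100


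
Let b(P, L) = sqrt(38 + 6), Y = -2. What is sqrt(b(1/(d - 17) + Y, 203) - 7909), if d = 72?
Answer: sqrt(-7909 + 2*sqrt(11)) ≈ 88.895*I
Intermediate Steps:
b(P, L) = 2*sqrt(11) (b(P, L) = sqrt(44) = 2*sqrt(11))
sqrt(b(1/(d - 17) + Y, 203) - 7909) = sqrt(2*sqrt(11) - 7909) = sqrt(-7909 + 2*sqrt(11))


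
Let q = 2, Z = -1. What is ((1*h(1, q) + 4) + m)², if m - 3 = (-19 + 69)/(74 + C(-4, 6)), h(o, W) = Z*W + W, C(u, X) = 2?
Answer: 84681/1444 ≈ 58.643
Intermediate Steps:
h(o, W) = 0 (h(o, W) = -W + W = 0)
m = 139/38 (m = 3 + (-19 + 69)/(74 + 2) = 3 + 50/76 = 3 + 50*(1/76) = 3 + 25/38 = 139/38 ≈ 3.6579)
((1*h(1, q) + 4) + m)² = ((1*0 + 4) + 139/38)² = ((0 + 4) + 139/38)² = (4 + 139/38)² = (291/38)² = 84681/1444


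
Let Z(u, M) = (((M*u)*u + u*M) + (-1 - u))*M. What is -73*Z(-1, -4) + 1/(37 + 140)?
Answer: 1/177 ≈ 0.0056497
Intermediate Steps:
Z(u, M) = M*(-1 - u + M*u + M*u**2) (Z(u, M) = ((M*u**2 + M*u) + (-1 - u))*M = ((M*u + M*u**2) + (-1 - u))*M = (-1 - u + M*u + M*u**2)*M = M*(-1 - u + M*u + M*u**2))
-73*Z(-1, -4) + 1/(37 + 140) = -(-292)*(-1 - 1*(-1) - 4*(-1) - 4*(-1)**2) + 1/(37 + 140) = -(-292)*(-1 + 1 + 4 - 4*1) + 1/177 = -(-292)*(-1 + 1 + 4 - 4) + 1/177 = -(-292)*0 + 1/177 = -73*0 + 1/177 = 0 + 1/177 = 1/177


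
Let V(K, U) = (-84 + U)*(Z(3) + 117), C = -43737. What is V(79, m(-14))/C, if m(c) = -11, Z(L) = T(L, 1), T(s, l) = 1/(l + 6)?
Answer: 77900/306159 ≈ 0.25444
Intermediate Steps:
T(s, l) = 1/(6 + l)
Z(L) = ⅐ (Z(L) = 1/(6 + 1) = 1/7 = ⅐)
V(K, U) = -9840 + 820*U/7 (V(K, U) = (-84 + U)*(⅐ + 117) = (-84 + U)*(820/7) = -9840 + 820*U/7)
V(79, m(-14))/C = (-9840 + (820/7)*(-11))/(-43737) = (-9840 - 9020/7)*(-1/43737) = -77900/7*(-1/43737) = 77900/306159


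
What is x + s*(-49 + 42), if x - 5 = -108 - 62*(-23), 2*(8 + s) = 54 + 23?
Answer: 2219/2 ≈ 1109.5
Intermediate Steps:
s = 61/2 (s = -8 + (54 + 23)/2 = -8 + (½)*77 = -8 + 77/2 = 61/2 ≈ 30.500)
x = 1323 (x = 5 + (-108 - 62*(-23)) = 5 + (-108 + 1426) = 5 + 1318 = 1323)
x + s*(-49 + 42) = 1323 + 61*(-49 + 42)/2 = 1323 + (61/2)*(-7) = 1323 - 427/2 = 2219/2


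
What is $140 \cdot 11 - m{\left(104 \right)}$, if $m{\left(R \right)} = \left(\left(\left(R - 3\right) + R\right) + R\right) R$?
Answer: $-30596$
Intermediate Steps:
$m{\left(R \right)} = R \left(-3 + 3 R\right)$ ($m{\left(R \right)} = \left(\left(\left(-3 + R\right) + R\right) + R\right) R = \left(\left(-3 + 2 R\right) + R\right) R = \left(-3 + 3 R\right) R = R \left(-3 + 3 R\right)$)
$140 \cdot 11 - m{\left(104 \right)} = 140 \cdot 11 - 3 \cdot 104 \left(-1 + 104\right) = 1540 - 3 \cdot 104 \cdot 103 = 1540 - 32136 = -30596$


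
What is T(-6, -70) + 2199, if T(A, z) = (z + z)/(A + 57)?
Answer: 112009/51 ≈ 2196.3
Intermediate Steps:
T(A, z) = 2*z/(57 + A) (T(A, z) = (2*z)/(57 + A) = 2*z/(57 + A))
T(-6, -70) + 2199 = 2*(-70)/(57 - 6) + 2199 = 2*(-70)/51 + 2199 = 2*(-70)*(1/51) + 2199 = -140/51 + 2199 = 112009/51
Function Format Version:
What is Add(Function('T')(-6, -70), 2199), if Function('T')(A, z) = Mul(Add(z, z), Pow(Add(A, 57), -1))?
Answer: Rational(112009, 51) ≈ 2196.3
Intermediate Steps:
Function('T')(A, z) = Mul(2, z, Pow(Add(57, A), -1)) (Function('T')(A, z) = Mul(Mul(2, z), Pow(Add(57, A), -1)) = Mul(2, z, Pow(Add(57, A), -1)))
Add(Function('T')(-6, -70), 2199) = Add(Mul(2, -70, Pow(Add(57, -6), -1)), 2199) = Add(Mul(2, -70, Pow(51, -1)), 2199) = Add(Mul(2, -70, Rational(1, 51)), 2199) = Add(Rational(-140, 51), 2199) = Rational(112009, 51)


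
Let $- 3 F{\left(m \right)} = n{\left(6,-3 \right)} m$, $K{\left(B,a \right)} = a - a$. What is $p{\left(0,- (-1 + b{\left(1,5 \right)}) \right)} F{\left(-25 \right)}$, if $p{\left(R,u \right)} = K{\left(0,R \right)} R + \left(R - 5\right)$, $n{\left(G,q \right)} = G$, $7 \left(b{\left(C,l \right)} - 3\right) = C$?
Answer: $-250$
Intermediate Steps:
$b{\left(C,l \right)} = 3 + \frac{C}{7}$
$K{\left(B,a \right)} = 0$
$F{\left(m \right)} = - 2 m$ ($F{\left(m \right)} = - \frac{6 m}{3} = - 2 m$)
$p{\left(R,u \right)} = -5 + R$ ($p{\left(R,u \right)} = 0 R + \left(R - 5\right) = 0 + \left(-5 + R\right) = -5 + R$)
$p{\left(0,- (-1 + b{\left(1,5 \right)}) \right)} F{\left(-25 \right)} = \left(-5 + 0\right) \left(\left(-2\right) \left(-25\right)\right) = \left(-5\right) 50 = -250$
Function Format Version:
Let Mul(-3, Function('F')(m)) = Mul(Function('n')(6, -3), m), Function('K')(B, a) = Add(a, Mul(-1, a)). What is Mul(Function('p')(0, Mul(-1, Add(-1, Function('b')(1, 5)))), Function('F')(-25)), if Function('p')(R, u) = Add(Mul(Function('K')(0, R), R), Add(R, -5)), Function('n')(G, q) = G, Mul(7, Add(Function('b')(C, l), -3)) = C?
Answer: -250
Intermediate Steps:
Function('b')(C, l) = Add(3, Mul(Rational(1, 7), C))
Function('K')(B, a) = 0
Function('F')(m) = Mul(-2, m) (Function('F')(m) = Mul(Rational(-1, 3), Mul(6, m)) = Mul(-2, m))
Function('p')(R, u) = Add(-5, R) (Function('p')(R, u) = Add(Mul(0, R), Add(R, -5)) = Add(0, Add(-5, R)) = Add(-5, R))
Mul(Function('p')(0, Mul(-1, Add(-1, Function('b')(1, 5)))), Function('F')(-25)) = Mul(Add(-5, 0), Mul(-2, -25)) = Mul(-5, 50) = -250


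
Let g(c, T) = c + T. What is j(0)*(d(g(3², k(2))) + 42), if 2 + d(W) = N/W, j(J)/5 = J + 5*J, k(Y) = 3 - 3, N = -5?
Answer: 0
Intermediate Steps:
k(Y) = 0
j(J) = 30*J (j(J) = 5*(J + 5*J) = 5*(6*J) = 30*J)
g(c, T) = T + c
d(W) = -2 - 5/W
j(0)*(d(g(3², k(2))) + 42) = (30*0)*((-2 - 5/(0 + 3²)) + 42) = 0*((-2 - 5/(0 + 9)) + 42) = 0*((-2 - 5/9) + 42) = 0*(-23/9 + 42) = 0*(355/9) = 0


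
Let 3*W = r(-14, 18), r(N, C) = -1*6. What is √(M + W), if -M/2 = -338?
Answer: √674 ≈ 25.962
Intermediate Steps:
r(N, C) = -6
M = 676 (M = -2*(-338) = 676)
W = -2 (W = (⅓)*(-6) = -2)
√(M + W) = √(676 - 2) = √674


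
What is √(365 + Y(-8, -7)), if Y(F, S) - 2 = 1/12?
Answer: √13215/6 ≈ 19.159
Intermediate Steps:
Y(F, S) = 25/12 (Y(F, S) = 2 + 1/12 = 25/12)
√(365 + Y(-8, -7)) = √(365 + 25/12) = √(4405/12) = √13215/6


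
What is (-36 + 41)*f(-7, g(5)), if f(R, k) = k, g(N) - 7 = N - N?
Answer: 35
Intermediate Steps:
g(N) = 7 (g(N) = 7 + (N - N) = 7 + 0 = 7)
(-36 + 41)*f(-7, g(5)) = (-36 + 41)*7 = 5*7 = 35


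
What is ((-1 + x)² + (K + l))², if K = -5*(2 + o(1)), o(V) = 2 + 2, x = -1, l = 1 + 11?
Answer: 196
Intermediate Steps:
l = 12
o(V) = 4
K = -30 (K = -5*(2 + 4) = -5*6 = -30)
((-1 + x)² + (K + l))² = ((-1 - 1)² + (-30 + 12))² = ((-2)² - 18)² = (4 - 18)² = (-14)² = 196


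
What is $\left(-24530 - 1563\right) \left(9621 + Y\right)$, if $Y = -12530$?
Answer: $75904537$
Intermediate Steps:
$\left(-24530 - 1563\right) \left(9621 + Y\right) = \left(-24530 - 1563\right) \left(9621 - 12530\right) = \left(-26093\right) \left(-2909\right) = 75904537$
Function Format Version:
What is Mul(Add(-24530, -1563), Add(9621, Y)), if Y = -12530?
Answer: 75904537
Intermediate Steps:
Mul(Add(-24530, -1563), Add(9621, Y)) = Mul(Add(-24530, -1563), Add(9621, -12530)) = Mul(-26093, -2909) = 75904537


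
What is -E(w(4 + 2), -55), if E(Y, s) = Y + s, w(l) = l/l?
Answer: 54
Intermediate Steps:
w(l) = 1
-E(w(4 + 2), -55) = -(1 - 55) = -1*(-54) = 54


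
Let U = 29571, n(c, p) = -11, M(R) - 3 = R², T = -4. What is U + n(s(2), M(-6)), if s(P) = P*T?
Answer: 29560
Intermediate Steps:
s(P) = -4*P (s(P) = P*(-4) = -4*P)
M(R) = 3 + R²
U + n(s(2), M(-6)) = 29571 - 11 = 29560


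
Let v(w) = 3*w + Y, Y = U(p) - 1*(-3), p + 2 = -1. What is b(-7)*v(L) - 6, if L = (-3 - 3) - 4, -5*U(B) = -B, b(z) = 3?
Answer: -444/5 ≈ -88.800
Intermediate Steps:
p = -3 (p = -2 - 1 = -3)
U(B) = B/5 (U(B) = -(-1)*B/5 = B/5)
Y = 12/5 (Y = (⅕)*(-3) - 1*(-3) = -⅗ + 3 = 12/5 ≈ 2.4000)
L = -10 (L = -6 - 4 = -10)
v(w) = 12/5 + 3*w (v(w) = 3*w + 12/5 = 12/5 + 3*w)
b(-7)*v(L) - 6 = 3*(12/5 + 3*(-10)) - 6 = 3*(12/5 - 30) - 6 = 3*(-138/5) - 6 = -414/5 - 6 = -444/5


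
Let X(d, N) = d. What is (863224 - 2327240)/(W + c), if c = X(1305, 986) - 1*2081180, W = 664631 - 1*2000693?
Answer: 1464016/3415937 ≈ 0.42858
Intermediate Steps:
W = -1336062 (W = 664631 - 2000693 = -1336062)
c = -2079875 (c = 1305 - 1*2081180 = 1305 - 2081180 = -2079875)
(863224 - 2327240)/(W + c) = (863224 - 2327240)/(-1336062 - 2079875) = -1464016/(-3415937) = -1464016*(-1/3415937) = 1464016/3415937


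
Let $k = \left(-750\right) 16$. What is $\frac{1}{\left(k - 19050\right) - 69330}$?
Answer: $- \frac{1}{100380} \approx -9.9621 \cdot 10^{-6}$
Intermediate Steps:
$k = -12000$
$\frac{1}{\left(k - 19050\right) - 69330} = \frac{1}{\left(-12000 - 19050\right) - 69330} = \frac{1}{-31050 - 69330} = \frac{1}{-100380} = - \frac{1}{100380}$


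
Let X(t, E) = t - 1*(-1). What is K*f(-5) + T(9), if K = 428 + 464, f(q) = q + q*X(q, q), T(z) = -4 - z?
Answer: 13367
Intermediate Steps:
X(t, E) = 1 + t (X(t, E) = t + 1 = 1 + t)
f(q) = q + q*(1 + q)
K = 892
K*f(-5) + T(9) = 892*(-5*(2 - 5)) + (-4 - 1*9) = 892*(-5*(-3)) + (-4 - 9) = 892*15 - 13 = 13380 - 13 = 13367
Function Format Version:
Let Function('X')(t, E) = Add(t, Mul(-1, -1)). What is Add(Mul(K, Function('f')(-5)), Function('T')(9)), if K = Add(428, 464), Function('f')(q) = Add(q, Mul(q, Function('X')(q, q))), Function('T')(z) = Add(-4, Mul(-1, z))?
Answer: 13367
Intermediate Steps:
Function('X')(t, E) = Add(1, t) (Function('X')(t, E) = Add(t, 1) = Add(1, t))
Function('f')(q) = Add(q, Mul(q, Add(1, q)))
K = 892
Add(Mul(K, Function('f')(-5)), Function('T')(9)) = Add(Mul(892, Mul(-5, Add(2, -5))), Add(-4, Mul(-1, 9))) = Add(Mul(892, Mul(-5, -3)), Add(-4, -9)) = Add(Mul(892, 15), -13) = Add(13380, -13) = 13367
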